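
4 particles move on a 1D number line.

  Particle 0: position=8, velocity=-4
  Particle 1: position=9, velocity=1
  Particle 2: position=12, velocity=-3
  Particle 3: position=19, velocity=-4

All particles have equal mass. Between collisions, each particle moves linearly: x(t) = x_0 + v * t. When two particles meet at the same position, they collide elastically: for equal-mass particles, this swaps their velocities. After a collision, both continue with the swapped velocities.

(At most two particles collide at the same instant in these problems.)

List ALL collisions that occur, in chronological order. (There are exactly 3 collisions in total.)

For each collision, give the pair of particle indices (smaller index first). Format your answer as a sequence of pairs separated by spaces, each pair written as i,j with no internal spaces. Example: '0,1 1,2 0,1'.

Collision at t=3/4: particles 1 and 2 swap velocities; positions: p0=5 p1=39/4 p2=39/4 p3=16; velocities now: v0=-4 v1=-3 v2=1 v3=-4
Collision at t=2: particles 2 and 3 swap velocities; positions: p0=0 p1=6 p2=11 p3=11; velocities now: v0=-4 v1=-3 v2=-4 v3=1
Collision at t=7: particles 1 and 2 swap velocities; positions: p0=-20 p1=-9 p2=-9 p3=16; velocities now: v0=-4 v1=-4 v2=-3 v3=1

Answer: 1,2 2,3 1,2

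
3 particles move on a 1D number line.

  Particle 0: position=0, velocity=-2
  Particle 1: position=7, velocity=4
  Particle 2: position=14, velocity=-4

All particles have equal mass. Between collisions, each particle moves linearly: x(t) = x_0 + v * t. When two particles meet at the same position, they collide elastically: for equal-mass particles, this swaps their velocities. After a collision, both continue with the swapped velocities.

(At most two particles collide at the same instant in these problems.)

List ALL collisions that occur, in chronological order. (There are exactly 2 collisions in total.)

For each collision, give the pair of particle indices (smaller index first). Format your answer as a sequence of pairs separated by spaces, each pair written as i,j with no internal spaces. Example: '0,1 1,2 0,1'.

Collision at t=7/8: particles 1 and 2 swap velocities; positions: p0=-7/4 p1=21/2 p2=21/2; velocities now: v0=-2 v1=-4 v2=4
Collision at t=7: particles 0 and 1 swap velocities; positions: p0=-14 p1=-14 p2=35; velocities now: v0=-4 v1=-2 v2=4

Answer: 1,2 0,1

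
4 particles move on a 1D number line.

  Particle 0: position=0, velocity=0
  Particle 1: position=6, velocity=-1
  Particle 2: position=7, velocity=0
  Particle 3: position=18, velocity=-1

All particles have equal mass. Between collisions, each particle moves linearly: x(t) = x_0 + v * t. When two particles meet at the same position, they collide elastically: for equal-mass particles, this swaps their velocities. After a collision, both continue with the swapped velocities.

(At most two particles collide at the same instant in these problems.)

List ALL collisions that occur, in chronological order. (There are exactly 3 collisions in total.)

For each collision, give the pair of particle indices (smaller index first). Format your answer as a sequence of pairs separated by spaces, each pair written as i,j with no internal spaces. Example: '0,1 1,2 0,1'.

Answer: 0,1 2,3 1,2

Derivation:
Collision at t=6: particles 0 and 1 swap velocities; positions: p0=0 p1=0 p2=7 p3=12; velocities now: v0=-1 v1=0 v2=0 v3=-1
Collision at t=11: particles 2 and 3 swap velocities; positions: p0=-5 p1=0 p2=7 p3=7; velocities now: v0=-1 v1=0 v2=-1 v3=0
Collision at t=18: particles 1 and 2 swap velocities; positions: p0=-12 p1=0 p2=0 p3=7; velocities now: v0=-1 v1=-1 v2=0 v3=0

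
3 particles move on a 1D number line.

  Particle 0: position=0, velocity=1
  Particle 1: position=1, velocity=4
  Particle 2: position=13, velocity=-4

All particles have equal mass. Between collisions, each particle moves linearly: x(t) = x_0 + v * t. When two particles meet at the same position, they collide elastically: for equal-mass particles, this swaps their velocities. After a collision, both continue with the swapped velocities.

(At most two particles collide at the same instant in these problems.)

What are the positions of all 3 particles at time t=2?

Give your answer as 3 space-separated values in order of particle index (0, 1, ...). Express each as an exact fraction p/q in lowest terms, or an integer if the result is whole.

Answer: 2 5 9

Derivation:
Collision at t=3/2: particles 1 and 2 swap velocities; positions: p0=3/2 p1=7 p2=7; velocities now: v0=1 v1=-4 v2=4
Advance to t=2 (no further collisions before then); velocities: v0=1 v1=-4 v2=4; positions = 2 5 9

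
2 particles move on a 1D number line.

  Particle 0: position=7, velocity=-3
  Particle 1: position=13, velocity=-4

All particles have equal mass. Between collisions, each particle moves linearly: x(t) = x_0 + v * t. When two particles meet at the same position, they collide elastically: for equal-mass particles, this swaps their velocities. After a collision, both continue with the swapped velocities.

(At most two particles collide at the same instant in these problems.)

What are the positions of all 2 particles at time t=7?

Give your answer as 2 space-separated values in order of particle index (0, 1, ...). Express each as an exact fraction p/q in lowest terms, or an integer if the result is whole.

Collision at t=6: particles 0 and 1 swap velocities; positions: p0=-11 p1=-11; velocities now: v0=-4 v1=-3
Advance to t=7 (no further collisions before then); velocities: v0=-4 v1=-3; positions = -15 -14

Answer: -15 -14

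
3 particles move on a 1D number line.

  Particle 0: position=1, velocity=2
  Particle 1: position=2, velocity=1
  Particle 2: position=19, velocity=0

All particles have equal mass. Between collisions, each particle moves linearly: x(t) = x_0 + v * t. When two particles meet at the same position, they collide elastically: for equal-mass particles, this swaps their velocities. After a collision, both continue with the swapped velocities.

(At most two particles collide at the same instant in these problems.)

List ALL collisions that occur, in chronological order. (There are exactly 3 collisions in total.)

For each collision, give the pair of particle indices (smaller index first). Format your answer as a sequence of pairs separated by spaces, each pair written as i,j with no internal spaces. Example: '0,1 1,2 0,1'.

Collision at t=1: particles 0 and 1 swap velocities; positions: p0=3 p1=3 p2=19; velocities now: v0=1 v1=2 v2=0
Collision at t=9: particles 1 and 2 swap velocities; positions: p0=11 p1=19 p2=19; velocities now: v0=1 v1=0 v2=2
Collision at t=17: particles 0 and 1 swap velocities; positions: p0=19 p1=19 p2=35; velocities now: v0=0 v1=1 v2=2

Answer: 0,1 1,2 0,1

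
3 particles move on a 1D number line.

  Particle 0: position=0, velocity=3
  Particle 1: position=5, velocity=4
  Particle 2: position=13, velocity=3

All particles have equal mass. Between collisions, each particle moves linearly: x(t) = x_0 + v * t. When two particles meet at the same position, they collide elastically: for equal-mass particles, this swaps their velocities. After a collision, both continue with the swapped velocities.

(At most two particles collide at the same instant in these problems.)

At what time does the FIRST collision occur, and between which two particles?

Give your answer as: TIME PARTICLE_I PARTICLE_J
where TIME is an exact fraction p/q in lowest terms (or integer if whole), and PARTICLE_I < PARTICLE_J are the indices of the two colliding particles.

Pair (0,1): pos 0,5 vel 3,4 -> not approaching (rel speed -1 <= 0)
Pair (1,2): pos 5,13 vel 4,3 -> gap=8, closing at 1/unit, collide at t=8
Earliest collision: t=8 between 1 and 2

Answer: 8 1 2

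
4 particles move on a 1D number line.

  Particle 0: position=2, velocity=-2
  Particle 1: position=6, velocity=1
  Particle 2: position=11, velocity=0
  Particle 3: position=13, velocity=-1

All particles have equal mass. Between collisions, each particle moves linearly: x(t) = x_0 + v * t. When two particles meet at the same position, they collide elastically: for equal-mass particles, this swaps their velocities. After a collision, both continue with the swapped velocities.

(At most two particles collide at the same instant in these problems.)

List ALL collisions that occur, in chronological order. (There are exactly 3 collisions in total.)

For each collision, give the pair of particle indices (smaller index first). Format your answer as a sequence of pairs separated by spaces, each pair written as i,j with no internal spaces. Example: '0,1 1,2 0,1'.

Collision at t=2: particles 2 and 3 swap velocities; positions: p0=-2 p1=8 p2=11 p3=11; velocities now: v0=-2 v1=1 v2=-1 v3=0
Collision at t=7/2: particles 1 and 2 swap velocities; positions: p0=-5 p1=19/2 p2=19/2 p3=11; velocities now: v0=-2 v1=-1 v2=1 v3=0
Collision at t=5: particles 2 and 3 swap velocities; positions: p0=-8 p1=8 p2=11 p3=11; velocities now: v0=-2 v1=-1 v2=0 v3=1

Answer: 2,3 1,2 2,3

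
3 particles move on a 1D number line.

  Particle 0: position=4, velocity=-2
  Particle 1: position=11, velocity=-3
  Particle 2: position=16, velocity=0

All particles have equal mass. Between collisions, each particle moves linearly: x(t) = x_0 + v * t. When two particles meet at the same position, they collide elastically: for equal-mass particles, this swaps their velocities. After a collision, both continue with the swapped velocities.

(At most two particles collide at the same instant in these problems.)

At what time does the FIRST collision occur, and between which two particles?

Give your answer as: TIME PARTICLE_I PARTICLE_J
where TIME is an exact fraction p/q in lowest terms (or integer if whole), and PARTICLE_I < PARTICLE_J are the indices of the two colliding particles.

Answer: 7 0 1

Derivation:
Pair (0,1): pos 4,11 vel -2,-3 -> gap=7, closing at 1/unit, collide at t=7
Pair (1,2): pos 11,16 vel -3,0 -> not approaching (rel speed -3 <= 0)
Earliest collision: t=7 between 0 and 1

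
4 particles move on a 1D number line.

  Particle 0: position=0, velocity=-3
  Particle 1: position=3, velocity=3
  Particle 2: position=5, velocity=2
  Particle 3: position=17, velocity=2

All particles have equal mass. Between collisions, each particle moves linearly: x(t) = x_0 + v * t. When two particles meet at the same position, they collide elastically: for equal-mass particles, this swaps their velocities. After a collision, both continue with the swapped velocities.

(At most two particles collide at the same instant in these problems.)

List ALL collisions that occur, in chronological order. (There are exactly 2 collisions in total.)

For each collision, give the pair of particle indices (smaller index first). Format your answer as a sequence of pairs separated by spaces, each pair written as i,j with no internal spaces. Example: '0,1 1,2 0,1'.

Answer: 1,2 2,3

Derivation:
Collision at t=2: particles 1 and 2 swap velocities; positions: p0=-6 p1=9 p2=9 p3=21; velocities now: v0=-3 v1=2 v2=3 v3=2
Collision at t=14: particles 2 and 3 swap velocities; positions: p0=-42 p1=33 p2=45 p3=45; velocities now: v0=-3 v1=2 v2=2 v3=3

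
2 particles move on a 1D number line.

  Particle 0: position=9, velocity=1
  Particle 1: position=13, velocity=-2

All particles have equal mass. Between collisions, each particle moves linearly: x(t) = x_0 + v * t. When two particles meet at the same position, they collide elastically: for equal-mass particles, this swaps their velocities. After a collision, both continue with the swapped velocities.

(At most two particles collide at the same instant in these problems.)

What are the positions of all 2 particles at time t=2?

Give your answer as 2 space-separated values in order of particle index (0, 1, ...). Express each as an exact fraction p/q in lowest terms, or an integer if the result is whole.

Collision at t=4/3: particles 0 and 1 swap velocities; positions: p0=31/3 p1=31/3; velocities now: v0=-2 v1=1
Advance to t=2 (no further collisions before then); velocities: v0=-2 v1=1; positions = 9 11

Answer: 9 11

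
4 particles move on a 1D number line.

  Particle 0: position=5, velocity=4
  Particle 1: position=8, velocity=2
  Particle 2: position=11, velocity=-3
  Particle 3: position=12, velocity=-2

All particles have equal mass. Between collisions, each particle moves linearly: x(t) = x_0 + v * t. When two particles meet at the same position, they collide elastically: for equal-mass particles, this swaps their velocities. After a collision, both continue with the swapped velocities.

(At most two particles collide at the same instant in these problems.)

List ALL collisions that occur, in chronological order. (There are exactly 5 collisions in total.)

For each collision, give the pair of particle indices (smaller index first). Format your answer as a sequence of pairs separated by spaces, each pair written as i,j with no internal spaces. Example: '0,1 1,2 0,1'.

Answer: 1,2 0,1 2,3 1,2 2,3

Derivation:
Collision at t=3/5: particles 1 and 2 swap velocities; positions: p0=37/5 p1=46/5 p2=46/5 p3=54/5; velocities now: v0=4 v1=-3 v2=2 v3=-2
Collision at t=6/7: particles 0 and 1 swap velocities; positions: p0=59/7 p1=59/7 p2=68/7 p3=72/7; velocities now: v0=-3 v1=4 v2=2 v3=-2
Collision at t=1: particles 2 and 3 swap velocities; positions: p0=8 p1=9 p2=10 p3=10; velocities now: v0=-3 v1=4 v2=-2 v3=2
Collision at t=7/6: particles 1 and 2 swap velocities; positions: p0=15/2 p1=29/3 p2=29/3 p3=31/3; velocities now: v0=-3 v1=-2 v2=4 v3=2
Collision at t=3/2: particles 2 and 3 swap velocities; positions: p0=13/2 p1=9 p2=11 p3=11; velocities now: v0=-3 v1=-2 v2=2 v3=4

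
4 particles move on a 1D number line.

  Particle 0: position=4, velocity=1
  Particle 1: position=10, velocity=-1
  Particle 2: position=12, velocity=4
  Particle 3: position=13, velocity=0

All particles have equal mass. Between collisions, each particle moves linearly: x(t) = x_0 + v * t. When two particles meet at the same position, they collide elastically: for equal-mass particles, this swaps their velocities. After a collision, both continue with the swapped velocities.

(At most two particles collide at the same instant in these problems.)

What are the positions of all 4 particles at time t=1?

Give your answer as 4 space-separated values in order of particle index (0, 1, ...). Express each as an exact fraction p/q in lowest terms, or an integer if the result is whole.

Answer: 5 9 13 16

Derivation:
Collision at t=1/4: particles 2 and 3 swap velocities; positions: p0=17/4 p1=39/4 p2=13 p3=13; velocities now: v0=1 v1=-1 v2=0 v3=4
Advance to t=1 (no further collisions before then); velocities: v0=1 v1=-1 v2=0 v3=4; positions = 5 9 13 16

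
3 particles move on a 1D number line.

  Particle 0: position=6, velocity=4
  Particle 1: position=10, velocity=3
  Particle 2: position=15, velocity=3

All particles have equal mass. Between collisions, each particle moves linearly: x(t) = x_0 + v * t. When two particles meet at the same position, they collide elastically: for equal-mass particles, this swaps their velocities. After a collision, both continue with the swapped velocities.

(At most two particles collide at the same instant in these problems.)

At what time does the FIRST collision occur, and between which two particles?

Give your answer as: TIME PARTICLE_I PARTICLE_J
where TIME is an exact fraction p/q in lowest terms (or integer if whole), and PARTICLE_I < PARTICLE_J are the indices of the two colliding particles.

Answer: 4 0 1

Derivation:
Pair (0,1): pos 6,10 vel 4,3 -> gap=4, closing at 1/unit, collide at t=4
Pair (1,2): pos 10,15 vel 3,3 -> not approaching (rel speed 0 <= 0)
Earliest collision: t=4 between 0 and 1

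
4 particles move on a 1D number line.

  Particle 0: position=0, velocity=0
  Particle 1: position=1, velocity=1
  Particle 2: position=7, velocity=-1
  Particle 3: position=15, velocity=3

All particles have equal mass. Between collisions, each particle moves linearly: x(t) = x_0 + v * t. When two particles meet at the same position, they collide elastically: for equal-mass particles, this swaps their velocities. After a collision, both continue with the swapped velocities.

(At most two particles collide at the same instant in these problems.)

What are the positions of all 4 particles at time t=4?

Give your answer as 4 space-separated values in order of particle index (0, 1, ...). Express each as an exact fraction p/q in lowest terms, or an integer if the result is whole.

Collision at t=3: particles 1 and 2 swap velocities; positions: p0=0 p1=4 p2=4 p3=24; velocities now: v0=0 v1=-1 v2=1 v3=3
Advance to t=4 (no further collisions before then); velocities: v0=0 v1=-1 v2=1 v3=3; positions = 0 3 5 27

Answer: 0 3 5 27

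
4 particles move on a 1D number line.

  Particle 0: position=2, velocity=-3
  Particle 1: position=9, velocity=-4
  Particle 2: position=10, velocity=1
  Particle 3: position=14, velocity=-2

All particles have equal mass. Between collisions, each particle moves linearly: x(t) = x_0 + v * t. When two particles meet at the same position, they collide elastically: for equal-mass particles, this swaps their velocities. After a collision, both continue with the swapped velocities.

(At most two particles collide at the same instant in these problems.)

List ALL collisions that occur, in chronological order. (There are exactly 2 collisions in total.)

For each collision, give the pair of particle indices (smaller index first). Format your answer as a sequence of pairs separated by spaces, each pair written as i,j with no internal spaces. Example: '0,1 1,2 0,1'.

Collision at t=4/3: particles 2 and 3 swap velocities; positions: p0=-2 p1=11/3 p2=34/3 p3=34/3; velocities now: v0=-3 v1=-4 v2=-2 v3=1
Collision at t=7: particles 0 and 1 swap velocities; positions: p0=-19 p1=-19 p2=0 p3=17; velocities now: v0=-4 v1=-3 v2=-2 v3=1

Answer: 2,3 0,1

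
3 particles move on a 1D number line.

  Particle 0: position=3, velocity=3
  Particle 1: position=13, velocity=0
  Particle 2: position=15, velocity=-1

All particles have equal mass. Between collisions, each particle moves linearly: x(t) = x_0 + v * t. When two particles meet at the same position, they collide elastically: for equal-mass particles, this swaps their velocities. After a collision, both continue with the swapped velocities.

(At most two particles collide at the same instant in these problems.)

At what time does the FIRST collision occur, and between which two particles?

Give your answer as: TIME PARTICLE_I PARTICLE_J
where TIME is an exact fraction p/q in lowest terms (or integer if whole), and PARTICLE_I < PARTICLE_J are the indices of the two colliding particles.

Pair (0,1): pos 3,13 vel 3,0 -> gap=10, closing at 3/unit, collide at t=10/3
Pair (1,2): pos 13,15 vel 0,-1 -> gap=2, closing at 1/unit, collide at t=2
Earliest collision: t=2 between 1 and 2

Answer: 2 1 2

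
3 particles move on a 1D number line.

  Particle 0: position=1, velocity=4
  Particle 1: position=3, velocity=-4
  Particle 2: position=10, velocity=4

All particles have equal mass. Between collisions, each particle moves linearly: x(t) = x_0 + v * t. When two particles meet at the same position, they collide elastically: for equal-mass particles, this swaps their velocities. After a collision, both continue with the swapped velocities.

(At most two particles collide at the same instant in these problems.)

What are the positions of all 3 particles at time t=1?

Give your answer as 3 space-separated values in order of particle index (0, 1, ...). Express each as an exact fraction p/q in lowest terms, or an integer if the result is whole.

Collision at t=1/4: particles 0 and 1 swap velocities; positions: p0=2 p1=2 p2=11; velocities now: v0=-4 v1=4 v2=4
Advance to t=1 (no further collisions before then); velocities: v0=-4 v1=4 v2=4; positions = -1 5 14

Answer: -1 5 14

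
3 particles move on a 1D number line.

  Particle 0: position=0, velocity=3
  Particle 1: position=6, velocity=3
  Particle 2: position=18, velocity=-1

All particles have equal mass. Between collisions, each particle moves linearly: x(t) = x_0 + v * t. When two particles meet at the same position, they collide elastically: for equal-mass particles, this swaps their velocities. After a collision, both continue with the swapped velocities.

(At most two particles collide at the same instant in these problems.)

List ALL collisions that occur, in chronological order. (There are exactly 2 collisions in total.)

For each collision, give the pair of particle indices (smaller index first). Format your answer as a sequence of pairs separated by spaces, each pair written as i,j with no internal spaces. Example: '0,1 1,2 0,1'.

Answer: 1,2 0,1

Derivation:
Collision at t=3: particles 1 and 2 swap velocities; positions: p0=9 p1=15 p2=15; velocities now: v0=3 v1=-1 v2=3
Collision at t=9/2: particles 0 and 1 swap velocities; positions: p0=27/2 p1=27/2 p2=39/2; velocities now: v0=-1 v1=3 v2=3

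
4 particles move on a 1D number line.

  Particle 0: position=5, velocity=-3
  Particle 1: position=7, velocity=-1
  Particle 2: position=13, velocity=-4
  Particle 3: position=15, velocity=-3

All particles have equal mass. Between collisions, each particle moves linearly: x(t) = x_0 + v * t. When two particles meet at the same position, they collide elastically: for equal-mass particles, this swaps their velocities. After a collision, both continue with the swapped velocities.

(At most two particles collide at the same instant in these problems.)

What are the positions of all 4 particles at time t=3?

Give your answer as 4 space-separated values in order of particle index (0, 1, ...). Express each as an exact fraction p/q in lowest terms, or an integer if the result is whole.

Answer: -4 1 4 6

Derivation:
Collision at t=2: particles 1 and 2 swap velocities; positions: p0=-1 p1=5 p2=5 p3=9; velocities now: v0=-3 v1=-4 v2=-1 v3=-3
Advance to t=3 (no further collisions before then); velocities: v0=-3 v1=-4 v2=-1 v3=-3; positions = -4 1 4 6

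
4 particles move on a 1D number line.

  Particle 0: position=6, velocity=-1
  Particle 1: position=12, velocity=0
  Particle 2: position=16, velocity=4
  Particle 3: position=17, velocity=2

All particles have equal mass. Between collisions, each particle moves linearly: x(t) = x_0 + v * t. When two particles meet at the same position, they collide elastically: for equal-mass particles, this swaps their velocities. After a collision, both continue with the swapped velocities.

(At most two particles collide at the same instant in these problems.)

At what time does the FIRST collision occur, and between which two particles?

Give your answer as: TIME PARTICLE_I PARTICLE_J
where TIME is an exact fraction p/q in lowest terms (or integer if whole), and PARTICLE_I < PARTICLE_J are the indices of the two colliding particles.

Answer: 1/2 2 3

Derivation:
Pair (0,1): pos 6,12 vel -1,0 -> not approaching (rel speed -1 <= 0)
Pair (1,2): pos 12,16 vel 0,4 -> not approaching (rel speed -4 <= 0)
Pair (2,3): pos 16,17 vel 4,2 -> gap=1, closing at 2/unit, collide at t=1/2
Earliest collision: t=1/2 between 2 and 3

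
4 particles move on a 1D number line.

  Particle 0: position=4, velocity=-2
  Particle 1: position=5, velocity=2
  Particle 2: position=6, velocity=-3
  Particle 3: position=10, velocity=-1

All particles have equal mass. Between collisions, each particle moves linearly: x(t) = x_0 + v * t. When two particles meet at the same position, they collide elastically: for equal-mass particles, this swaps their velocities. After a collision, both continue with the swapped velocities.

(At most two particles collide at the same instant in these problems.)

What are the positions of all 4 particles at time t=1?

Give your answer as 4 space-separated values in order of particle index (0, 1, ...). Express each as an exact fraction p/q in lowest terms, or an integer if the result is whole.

Collision at t=1/5: particles 1 and 2 swap velocities; positions: p0=18/5 p1=27/5 p2=27/5 p3=49/5; velocities now: v0=-2 v1=-3 v2=2 v3=-1
Advance to t=1 (no further collisions before then); velocities: v0=-2 v1=-3 v2=2 v3=-1; positions = 2 3 7 9

Answer: 2 3 7 9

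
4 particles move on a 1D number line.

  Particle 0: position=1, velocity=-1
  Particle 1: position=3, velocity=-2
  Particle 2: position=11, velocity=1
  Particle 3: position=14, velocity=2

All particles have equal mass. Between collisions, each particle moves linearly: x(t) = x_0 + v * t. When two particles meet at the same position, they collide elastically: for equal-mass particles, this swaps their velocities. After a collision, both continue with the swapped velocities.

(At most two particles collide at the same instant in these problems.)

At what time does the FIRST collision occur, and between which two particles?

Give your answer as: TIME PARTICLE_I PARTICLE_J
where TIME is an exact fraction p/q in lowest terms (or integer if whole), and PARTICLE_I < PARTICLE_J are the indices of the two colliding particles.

Pair (0,1): pos 1,3 vel -1,-2 -> gap=2, closing at 1/unit, collide at t=2
Pair (1,2): pos 3,11 vel -2,1 -> not approaching (rel speed -3 <= 0)
Pair (2,3): pos 11,14 vel 1,2 -> not approaching (rel speed -1 <= 0)
Earliest collision: t=2 between 0 and 1

Answer: 2 0 1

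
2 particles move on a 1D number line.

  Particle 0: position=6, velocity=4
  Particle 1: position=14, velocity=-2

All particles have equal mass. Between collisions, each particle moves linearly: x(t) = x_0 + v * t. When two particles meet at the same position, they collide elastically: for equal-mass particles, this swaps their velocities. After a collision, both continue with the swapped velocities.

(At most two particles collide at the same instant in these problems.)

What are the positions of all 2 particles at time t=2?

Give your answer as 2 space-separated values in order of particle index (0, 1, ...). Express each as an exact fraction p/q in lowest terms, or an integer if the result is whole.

Collision at t=4/3: particles 0 and 1 swap velocities; positions: p0=34/3 p1=34/3; velocities now: v0=-2 v1=4
Advance to t=2 (no further collisions before then); velocities: v0=-2 v1=4; positions = 10 14

Answer: 10 14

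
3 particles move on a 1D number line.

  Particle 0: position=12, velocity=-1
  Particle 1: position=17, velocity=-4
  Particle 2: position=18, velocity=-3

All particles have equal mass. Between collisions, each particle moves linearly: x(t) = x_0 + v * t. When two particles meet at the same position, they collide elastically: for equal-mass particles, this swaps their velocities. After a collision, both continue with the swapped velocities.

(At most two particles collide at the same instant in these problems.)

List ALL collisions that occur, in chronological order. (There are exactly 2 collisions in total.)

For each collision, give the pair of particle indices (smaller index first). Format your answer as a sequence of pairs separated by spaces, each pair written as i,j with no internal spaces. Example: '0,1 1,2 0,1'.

Answer: 0,1 1,2

Derivation:
Collision at t=5/3: particles 0 and 1 swap velocities; positions: p0=31/3 p1=31/3 p2=13; velocities now: v0=-4 v1=-1 v2=-3
Collision at t=3: particles 1 and 2 swap velocities; positions: p0=5 p1=9 p2=9; velocities now: v0=-4 v1=-3 v2=-1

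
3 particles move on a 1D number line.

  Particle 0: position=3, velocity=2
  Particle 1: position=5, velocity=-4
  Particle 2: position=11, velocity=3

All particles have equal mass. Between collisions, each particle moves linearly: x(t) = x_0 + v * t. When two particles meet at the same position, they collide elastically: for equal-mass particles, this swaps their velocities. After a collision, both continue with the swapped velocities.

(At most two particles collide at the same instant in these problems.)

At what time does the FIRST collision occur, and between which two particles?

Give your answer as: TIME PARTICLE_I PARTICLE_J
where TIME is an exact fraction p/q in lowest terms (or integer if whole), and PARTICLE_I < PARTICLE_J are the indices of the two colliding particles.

Pair (0,1): pos 3,5 vel 2,-4 -> gap=2, closing at 6/unit, collide at t=1/3
Pair (1,2): pos 5,11 vel -4,3 -> not approaching (rel speed -7 <= 0)
Earliest collision: t=1/3 between 0 and 1

Answer: 1/3 0 1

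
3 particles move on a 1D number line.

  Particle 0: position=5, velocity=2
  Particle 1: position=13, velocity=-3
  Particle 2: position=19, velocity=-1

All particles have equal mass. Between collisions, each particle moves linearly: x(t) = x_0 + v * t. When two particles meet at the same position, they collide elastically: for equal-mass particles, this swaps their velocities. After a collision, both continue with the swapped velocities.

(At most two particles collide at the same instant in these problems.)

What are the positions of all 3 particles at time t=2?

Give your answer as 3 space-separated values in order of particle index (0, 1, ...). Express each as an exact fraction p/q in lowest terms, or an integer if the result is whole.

Collision at t=8/5: particles 0 and 1 swap velocities; positions: p0=41/5 p1=41/5 p2=87/5; velocities now: v0=-3 v1=2 v2=-1
Advance to t=2 (no further collisions before then); velocities: v0=-3 v1=2 v2=-1; positions = 7 9 17

Answer: 7 9 17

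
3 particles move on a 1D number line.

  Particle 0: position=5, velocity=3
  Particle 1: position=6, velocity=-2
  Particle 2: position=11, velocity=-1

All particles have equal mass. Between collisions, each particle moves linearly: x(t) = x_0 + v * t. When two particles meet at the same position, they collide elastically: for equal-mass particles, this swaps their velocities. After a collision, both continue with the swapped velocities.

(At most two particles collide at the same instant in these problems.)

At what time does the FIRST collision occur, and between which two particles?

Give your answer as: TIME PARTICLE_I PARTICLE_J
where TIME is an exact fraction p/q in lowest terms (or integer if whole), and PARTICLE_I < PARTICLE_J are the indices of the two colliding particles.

Answer: 1/5 0 1

Derivation:
Pair (0,1): pos 5,6 vel 3,-2 -> gap=1, closing at 5/unit, collide at t=1/5
Pair (1,2): pos 6,11 vel -2,-1 -> not approaching (rel speed -1 <= 0)
Earliest collision: t=1/5 between 0 and 1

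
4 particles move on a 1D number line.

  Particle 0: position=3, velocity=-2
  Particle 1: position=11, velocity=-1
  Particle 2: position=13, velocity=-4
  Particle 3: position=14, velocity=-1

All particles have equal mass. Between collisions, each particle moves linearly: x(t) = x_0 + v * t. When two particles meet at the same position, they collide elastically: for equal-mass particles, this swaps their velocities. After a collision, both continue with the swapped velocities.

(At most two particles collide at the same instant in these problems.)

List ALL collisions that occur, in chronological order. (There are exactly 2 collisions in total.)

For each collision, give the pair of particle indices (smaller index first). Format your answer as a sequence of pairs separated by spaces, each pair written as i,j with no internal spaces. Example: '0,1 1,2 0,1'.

Collision at t=2/3: particles 1 and 2 swap velocities; positions: p0=5/3 p1=31/3 p2=31/3 p3=40/3; velocities now: v0=-2 v1=-4 v2=-1 v3=-1
Collision at t=5: particles 0 and 1 swap velocities; positions: p0=-7 p1=-7 p2=6 p3=9; velocities now: v0=-4 v1=-2 v2=-1 v3=-1

Answer: 1,2 0,1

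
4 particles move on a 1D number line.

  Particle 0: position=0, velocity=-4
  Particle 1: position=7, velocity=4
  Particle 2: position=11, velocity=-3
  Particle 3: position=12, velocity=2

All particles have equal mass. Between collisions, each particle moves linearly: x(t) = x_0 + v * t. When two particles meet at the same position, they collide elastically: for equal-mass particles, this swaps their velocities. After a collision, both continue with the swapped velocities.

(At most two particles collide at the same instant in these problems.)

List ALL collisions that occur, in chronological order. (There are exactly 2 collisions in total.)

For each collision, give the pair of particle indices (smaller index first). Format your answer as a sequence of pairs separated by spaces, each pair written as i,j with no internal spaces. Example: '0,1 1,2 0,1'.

Collision at t=4/7: particles 1 and 2 swap velocities; positions: p0=-16/7 p1=65/7 p2=65/7 p3=92/7; velocities now: v0=-4 v1=-3 v2=4 v3=2
Collision at t=5/2: particles 2 and 3 swap velocities; positions: p0=-10 p1=7/2 p2=17 p3=17; velocities now: v0=-4 v1=-3 v2=2 v3=4

Answer: 1,2 2,3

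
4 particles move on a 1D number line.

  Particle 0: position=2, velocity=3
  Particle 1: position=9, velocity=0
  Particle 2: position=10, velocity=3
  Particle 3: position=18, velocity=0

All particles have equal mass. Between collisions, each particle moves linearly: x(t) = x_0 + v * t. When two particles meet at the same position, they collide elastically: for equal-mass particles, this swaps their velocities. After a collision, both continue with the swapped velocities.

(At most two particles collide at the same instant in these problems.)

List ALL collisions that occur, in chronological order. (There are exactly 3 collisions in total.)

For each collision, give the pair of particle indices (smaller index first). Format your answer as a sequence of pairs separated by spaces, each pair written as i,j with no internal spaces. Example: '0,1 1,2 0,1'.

Answer: 0,1 2,3 1,2

Derivation:
Collision at t=7/3: particles 0 and 1 swap velocities; positions: p0=9 p1=9 p2=17 p3=18; velocities now: v0=0 v1=3 v2=3 v3=0
Collision at t=8/3: particles 2 and 3 swap velocities; positions: p0=9 p1=10 p2=18 p3=18; velocities now: v0=0 v1=3 v2=0 v3=3
Collision at t=16/3: particles 1 and 2 swap velocities; positions: p0=9 p1=18 p2=18 p3=26; velocities now: v0=0 v1=0 v2=3 v3=3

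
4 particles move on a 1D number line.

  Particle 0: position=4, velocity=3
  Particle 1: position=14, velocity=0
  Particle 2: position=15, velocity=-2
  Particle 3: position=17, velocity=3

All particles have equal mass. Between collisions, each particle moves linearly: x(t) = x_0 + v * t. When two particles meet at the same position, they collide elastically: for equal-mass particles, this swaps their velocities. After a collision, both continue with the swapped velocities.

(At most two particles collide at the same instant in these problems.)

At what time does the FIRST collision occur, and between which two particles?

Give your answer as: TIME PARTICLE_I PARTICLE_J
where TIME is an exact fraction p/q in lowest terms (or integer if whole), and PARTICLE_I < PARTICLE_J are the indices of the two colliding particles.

Pair (0,1): pos 4,14 vel 3,0 -> gap=10, closing at 3/unit, collide at t=10/3
Pair (1,2): pos 14,15 vel 0,-2 -> gap=1, closing at 2/unit, collide at t=1/2
Pair (2,3): pos 15,17 vel -2,3 -> not approaching (rel speed -5 <= 0)
Earliest collision: t=1/2 between 1 and 2

Answer: 1/2 1 2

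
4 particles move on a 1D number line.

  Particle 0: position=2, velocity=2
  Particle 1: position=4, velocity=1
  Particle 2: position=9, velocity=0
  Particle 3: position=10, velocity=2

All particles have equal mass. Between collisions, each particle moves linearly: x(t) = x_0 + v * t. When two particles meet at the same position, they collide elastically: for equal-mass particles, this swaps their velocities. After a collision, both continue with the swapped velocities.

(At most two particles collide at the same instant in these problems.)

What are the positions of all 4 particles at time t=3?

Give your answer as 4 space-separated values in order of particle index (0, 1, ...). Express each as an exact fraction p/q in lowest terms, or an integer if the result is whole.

Collision at t=2: particles 0 and 1 swap velocities; positions: p0=6 p1=6 p2=9 p3=14; velocities now: v0=1 v1=2 v2=0 v3=2
Advance to t=3 (no further collisions before then); velocities: v0=1 v1=2 v2=0 v3=2; positions = 7 8 9 16

Answer: 7 8 9 16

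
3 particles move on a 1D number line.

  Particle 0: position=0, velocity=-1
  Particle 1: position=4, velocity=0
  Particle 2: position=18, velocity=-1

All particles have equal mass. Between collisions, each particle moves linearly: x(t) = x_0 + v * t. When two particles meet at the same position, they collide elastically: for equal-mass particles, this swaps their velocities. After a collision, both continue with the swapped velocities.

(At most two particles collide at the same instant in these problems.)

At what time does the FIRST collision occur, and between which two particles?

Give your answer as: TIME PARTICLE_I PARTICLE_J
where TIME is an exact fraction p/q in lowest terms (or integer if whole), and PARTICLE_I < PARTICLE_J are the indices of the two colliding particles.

Pair (0,1): pos 0,4 vel -1,0 -> not approaching (rel speed -1 <= 0)
Pair (1,2): pos 4,18 vel 0,-1 -> gap=14, closing at 1/unit, collide at t=14
Earliest collision: t=14 between 1 and 2

Answer: 14 1 2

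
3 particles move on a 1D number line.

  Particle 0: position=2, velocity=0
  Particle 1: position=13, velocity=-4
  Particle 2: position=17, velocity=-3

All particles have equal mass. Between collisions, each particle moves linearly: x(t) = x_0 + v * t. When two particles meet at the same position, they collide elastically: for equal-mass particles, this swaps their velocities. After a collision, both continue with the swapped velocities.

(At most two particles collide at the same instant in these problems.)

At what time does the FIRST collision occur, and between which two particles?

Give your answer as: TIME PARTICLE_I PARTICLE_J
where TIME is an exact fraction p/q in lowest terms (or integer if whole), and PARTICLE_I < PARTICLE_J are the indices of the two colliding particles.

Answer: 11/4 0 1

Derivation:
Pair (0,1): pos 2,13 vel 0,-4 -> gap=11, closing at 4/unit, collide at t=11/4
Pair (1,2): pos 13,17 vel -4,-3 -> not approaching (rel speed -1 <= 0)
Earliest collision: t=11/4 between 0 and 1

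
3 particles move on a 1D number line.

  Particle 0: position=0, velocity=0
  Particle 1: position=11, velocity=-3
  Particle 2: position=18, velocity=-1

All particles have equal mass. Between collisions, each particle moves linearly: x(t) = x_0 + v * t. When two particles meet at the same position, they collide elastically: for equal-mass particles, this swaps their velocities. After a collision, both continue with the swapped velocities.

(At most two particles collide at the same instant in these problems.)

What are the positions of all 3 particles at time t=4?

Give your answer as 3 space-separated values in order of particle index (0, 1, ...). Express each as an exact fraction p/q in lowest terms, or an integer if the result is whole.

Collision at t=11/3: particles 0 and 1 swap velocities; positions: p0=0 p1=0 p2=43/3; velocities now: v0=-3 v1=0 v2=-1
Advance to t=4 (no further collisions before then); velocities: v0=-3 v1=0 v2=-1; positions = -1 0 14

Answer: -1 0 14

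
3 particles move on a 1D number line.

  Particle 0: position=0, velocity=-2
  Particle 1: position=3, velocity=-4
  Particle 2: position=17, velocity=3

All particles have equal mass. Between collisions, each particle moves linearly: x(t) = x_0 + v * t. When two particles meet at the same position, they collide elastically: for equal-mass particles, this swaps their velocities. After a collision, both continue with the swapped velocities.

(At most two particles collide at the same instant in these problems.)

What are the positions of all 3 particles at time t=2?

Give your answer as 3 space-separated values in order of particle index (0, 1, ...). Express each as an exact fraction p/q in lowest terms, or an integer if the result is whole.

Collision at t=3/2: particles 0 and 1 swap velocities; positions: p0=-3 p1=-3 p2=43/2; velocities now: v0=-4 v1=-2 v2=3
Advance to t=2 (no further collisions before then); velocities: v0=-4 v1=-2 v2=3; positions = -5 -4 23

Answer: -5 -4 23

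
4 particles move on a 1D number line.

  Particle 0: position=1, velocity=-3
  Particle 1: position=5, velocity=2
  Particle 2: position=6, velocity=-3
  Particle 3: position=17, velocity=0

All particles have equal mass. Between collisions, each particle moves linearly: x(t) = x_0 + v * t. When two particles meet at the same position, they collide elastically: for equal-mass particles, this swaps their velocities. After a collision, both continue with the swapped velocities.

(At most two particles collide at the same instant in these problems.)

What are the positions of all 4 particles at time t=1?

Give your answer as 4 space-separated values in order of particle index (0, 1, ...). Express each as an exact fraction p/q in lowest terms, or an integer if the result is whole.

Answer: -2 3 7 17

Derivation:
Collision at t=1/5: particles 1 and 2 swap velocities; positions: p0=2/5 p1=27/5 p2=27/5 p3=17; velocities now: v0=-3 v1=-3 v2=2 v3=0
Advance to t=1 (no further collisions before then); velocities: v0=-3 v1=-3 v2=2 v3=0; positions = -2 3 7 17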